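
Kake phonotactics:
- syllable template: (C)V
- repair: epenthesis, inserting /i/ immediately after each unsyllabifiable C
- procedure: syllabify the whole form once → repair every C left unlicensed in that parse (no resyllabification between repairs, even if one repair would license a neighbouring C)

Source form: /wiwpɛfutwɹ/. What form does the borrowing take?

wiwipɛfutiwiɹi

Under (C)V, the unsyllabifiable consonants are /w/, /t/, /w/, /ɹ/ (no codas are permitted; onsets are limited to one consonant).
Inserting the epenthetic vowel yields /w/ → /wi/, /t/ → /ti/, /w/ → /wi/, /ɹ/ → /ɹi/.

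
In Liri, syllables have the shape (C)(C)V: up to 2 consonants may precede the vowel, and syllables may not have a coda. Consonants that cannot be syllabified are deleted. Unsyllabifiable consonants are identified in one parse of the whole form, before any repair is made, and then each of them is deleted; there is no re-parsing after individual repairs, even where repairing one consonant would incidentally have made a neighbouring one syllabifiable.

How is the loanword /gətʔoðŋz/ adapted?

gətʔo

Under (C)(C)V, the unsyllabifiable consonants are /ð/, /ŋ/, /z/ (no codas are permitted; onsets may contain at most 2 consonants).
Deletion applies to /ð/, /ŋ/, /z/.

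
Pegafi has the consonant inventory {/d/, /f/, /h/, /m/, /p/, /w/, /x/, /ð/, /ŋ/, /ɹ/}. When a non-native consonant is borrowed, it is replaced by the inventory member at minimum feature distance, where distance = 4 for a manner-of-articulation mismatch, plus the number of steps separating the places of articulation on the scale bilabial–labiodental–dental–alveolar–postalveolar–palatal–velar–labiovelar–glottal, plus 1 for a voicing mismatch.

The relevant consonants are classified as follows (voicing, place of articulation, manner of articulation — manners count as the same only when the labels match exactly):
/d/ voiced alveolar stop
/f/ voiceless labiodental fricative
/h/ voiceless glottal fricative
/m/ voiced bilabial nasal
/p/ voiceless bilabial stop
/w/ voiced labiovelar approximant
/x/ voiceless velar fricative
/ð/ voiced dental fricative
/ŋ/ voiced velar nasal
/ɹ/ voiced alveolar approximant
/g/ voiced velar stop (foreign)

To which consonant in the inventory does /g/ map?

/d/ is closest: same manner (stop), place distance 3 (velar→alveolar), same voicing; total 3. Next closest is /ŋ/ at distance 4.

d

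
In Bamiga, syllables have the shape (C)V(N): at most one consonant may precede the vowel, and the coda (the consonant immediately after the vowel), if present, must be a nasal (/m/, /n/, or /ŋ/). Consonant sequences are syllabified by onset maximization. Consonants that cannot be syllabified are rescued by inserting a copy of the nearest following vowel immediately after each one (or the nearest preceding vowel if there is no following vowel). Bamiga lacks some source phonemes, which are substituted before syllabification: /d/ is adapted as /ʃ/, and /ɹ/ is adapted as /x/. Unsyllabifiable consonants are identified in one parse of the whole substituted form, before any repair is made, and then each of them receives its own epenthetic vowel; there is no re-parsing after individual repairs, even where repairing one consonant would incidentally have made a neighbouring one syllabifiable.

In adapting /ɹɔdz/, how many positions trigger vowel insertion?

After substitution the input is /xɔʃz/.
The unsyllabifiable consonants are /ʃ/, /z/; each receives one epenthetic vowel.

2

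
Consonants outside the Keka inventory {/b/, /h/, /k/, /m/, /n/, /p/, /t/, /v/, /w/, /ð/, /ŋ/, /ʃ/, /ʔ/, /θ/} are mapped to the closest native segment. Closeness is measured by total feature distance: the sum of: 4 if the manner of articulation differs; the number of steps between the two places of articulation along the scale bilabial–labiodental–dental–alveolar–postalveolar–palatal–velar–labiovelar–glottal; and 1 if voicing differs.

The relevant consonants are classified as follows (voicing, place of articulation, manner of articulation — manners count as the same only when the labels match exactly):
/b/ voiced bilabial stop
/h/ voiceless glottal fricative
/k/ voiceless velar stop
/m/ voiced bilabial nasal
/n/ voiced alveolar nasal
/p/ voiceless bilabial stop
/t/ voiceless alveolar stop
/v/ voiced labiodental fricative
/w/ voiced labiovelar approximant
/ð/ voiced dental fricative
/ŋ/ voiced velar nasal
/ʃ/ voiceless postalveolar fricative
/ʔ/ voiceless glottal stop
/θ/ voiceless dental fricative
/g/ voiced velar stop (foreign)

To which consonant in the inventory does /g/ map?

k

/k/ is closest: same manner (stop), place distance 0 (velar→velar), voicing differs (+1); total 1. Next closest is /ʔ/ at distance 3.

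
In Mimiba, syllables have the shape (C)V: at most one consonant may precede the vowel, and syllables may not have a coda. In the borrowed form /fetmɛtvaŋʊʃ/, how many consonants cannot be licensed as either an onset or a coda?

The consonants /t/, /t/, /ʃ/ cannot be parsed into a legal (C)V syllable (no codas are permitted; onsets are limited to one consonant).

3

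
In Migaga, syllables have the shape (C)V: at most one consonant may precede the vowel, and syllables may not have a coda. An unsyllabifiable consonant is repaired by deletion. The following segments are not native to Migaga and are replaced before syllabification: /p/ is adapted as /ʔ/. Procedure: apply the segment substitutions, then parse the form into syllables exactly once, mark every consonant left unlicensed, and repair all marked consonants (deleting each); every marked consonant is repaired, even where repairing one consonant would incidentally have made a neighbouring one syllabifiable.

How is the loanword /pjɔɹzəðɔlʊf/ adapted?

jɔzəðɔlʊ

Substitution: /p/ → /ʔ/, giving /ʔjɔɹzəðɔlʊf/.
The consonants /ʔ/, /ɹ/, /f/ cannot be parsed into a legal (C)V syllable (no codas are permitted; onsets are limited to one consonant).
Deleting the stranded consonants removes /ʔ/, /ɹ/, /f/.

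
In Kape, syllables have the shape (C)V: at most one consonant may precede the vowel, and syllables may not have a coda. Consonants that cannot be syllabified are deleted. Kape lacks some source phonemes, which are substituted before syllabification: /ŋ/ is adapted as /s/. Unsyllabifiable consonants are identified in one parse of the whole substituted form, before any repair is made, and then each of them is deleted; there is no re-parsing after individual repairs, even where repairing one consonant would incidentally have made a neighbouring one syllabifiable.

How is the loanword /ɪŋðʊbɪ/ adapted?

Substitution: /ŋ/ → /s/, giving /ɪsðʊbɪ/.
Under (C)V, the unsyllabifiable consonants are /s/ (no codas are permitted; onsets are limited to one consonant).
Deleting the stranded consonants removes /s/.

ɪðʊbɪ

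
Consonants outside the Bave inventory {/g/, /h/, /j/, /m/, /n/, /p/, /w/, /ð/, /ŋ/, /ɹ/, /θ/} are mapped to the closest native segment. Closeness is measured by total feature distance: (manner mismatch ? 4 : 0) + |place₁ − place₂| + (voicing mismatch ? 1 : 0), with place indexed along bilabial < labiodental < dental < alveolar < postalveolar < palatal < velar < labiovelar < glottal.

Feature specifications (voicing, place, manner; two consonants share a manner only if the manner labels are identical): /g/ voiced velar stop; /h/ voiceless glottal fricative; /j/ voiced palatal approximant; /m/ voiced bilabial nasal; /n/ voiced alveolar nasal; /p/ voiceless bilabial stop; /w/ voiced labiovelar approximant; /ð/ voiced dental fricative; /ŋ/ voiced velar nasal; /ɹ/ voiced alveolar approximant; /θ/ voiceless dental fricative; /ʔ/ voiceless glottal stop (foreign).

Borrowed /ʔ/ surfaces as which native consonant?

/g/ is closest: same manner (stop), place distance 2 (glottal→velar), voicing differs (+1); total 3. Next closest is /h/ at distance 4.

g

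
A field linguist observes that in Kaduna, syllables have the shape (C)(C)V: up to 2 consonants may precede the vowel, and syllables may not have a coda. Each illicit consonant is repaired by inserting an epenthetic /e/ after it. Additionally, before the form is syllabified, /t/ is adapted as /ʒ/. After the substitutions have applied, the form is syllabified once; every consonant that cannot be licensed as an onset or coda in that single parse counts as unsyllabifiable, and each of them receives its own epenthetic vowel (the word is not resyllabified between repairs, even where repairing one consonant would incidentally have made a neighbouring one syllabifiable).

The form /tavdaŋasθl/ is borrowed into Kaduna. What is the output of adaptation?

ʒavdaŋaseθele

Substitution: /t/ → /ʒ/, giving /ʒavdaŋasθl/.
Under (C)(C)V, the unsyllabifiable consonants are /s/, /θ/, /l/ (no codas are permitted; onsets may contain at most 2 consonants).
Epenthesis after each stranded consonant: /s/ → /se/, /θ/ → /θe/, /l/ → /le/.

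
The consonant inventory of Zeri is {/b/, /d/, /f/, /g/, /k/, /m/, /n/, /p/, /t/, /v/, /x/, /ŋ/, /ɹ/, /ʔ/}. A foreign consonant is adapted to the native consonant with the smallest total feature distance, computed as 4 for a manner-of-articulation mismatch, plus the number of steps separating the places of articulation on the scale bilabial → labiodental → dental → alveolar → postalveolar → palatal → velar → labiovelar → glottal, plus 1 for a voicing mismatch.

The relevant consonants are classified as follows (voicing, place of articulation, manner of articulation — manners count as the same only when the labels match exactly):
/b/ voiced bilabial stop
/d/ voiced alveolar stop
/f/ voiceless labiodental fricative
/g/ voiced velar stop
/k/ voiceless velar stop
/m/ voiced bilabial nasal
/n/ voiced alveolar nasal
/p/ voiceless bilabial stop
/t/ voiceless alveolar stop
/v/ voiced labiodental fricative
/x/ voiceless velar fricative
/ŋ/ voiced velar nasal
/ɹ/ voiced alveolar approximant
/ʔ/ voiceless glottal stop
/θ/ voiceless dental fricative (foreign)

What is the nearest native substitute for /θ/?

f

/f/ is closest: same manner (fricative), place distance 1 (dental→labiodental), same voicing; total 1. Next closest is /v/ at distance 2.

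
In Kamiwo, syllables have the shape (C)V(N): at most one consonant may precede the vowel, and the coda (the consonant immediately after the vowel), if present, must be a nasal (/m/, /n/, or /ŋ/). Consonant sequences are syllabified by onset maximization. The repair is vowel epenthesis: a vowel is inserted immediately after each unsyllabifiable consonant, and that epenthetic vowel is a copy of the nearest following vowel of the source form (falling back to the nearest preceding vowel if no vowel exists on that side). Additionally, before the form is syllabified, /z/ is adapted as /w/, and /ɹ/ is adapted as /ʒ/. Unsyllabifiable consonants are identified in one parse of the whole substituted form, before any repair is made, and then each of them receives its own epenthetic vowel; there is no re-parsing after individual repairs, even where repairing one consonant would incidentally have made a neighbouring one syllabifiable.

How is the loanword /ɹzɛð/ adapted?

ʒɛwɛðɛ

Substitution: /ɹ/ → /ʒ/, /z/ → /w/, giving /ʒwɛð/.
Under (C)V(N), the unsyllabifiable consonants are /ʒ/, /ð/ (only a nasal (/m/, /n/, or /ŋ/) is licensed in coda position; onsets are limited to one consonant).
Epenthesis after each stranded consonant: /ʒ/ → /ʒɛ/, /ð/ → /ðɛ/.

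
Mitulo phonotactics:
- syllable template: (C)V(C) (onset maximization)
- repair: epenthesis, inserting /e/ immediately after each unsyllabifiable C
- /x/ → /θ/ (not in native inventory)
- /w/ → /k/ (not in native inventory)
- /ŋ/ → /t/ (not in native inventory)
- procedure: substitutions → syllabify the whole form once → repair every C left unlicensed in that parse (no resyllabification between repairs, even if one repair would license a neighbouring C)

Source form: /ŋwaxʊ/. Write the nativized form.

Substitution: /ŋ/ → /t/, /w/ → /k/, /x/ → /θ/, giving /tkaθʊ/.
Under (C)V(C), the unsyllabifiable consonants are /t/ (at most one coda consonant is licensed; onsets are limited to one consonant).
Inserting the epenthetic vowel yields /t/ → /te/.

tekaθʊ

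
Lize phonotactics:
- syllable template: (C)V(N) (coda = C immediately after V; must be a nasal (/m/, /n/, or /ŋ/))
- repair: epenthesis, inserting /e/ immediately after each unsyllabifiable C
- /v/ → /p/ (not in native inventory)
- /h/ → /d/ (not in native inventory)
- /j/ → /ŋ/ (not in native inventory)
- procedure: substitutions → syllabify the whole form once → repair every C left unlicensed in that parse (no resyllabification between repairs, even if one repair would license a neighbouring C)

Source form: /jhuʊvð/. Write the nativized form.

Substitution: /j/ → /ŋ/, /h/ → /d/, /v/ → /p/, giving /ŋduʊpð/.
Under (C)V(N), the unsyllabifiable consonants are /ŋ/, /p/, /ð/ (only a nasal (/m/, /n/, or /ŋ/) is licensed in coda position; onsets are limited to one consonant).
Epenthesis after each stranded consonant: /ŋ/ → /ŋe/, /p/ → /pe/, /ð/ → /ðe/.

ŋeduʊpeðe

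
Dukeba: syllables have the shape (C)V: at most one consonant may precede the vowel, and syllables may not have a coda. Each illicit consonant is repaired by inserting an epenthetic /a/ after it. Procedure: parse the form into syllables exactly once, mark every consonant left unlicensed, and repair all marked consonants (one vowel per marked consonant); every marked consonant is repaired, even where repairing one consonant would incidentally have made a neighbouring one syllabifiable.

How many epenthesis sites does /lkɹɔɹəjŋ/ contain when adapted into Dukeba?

4

The unsyllabifiable consonants are /l/, /k/, /j/, /ŋ/; each receives one epenthetic vowel.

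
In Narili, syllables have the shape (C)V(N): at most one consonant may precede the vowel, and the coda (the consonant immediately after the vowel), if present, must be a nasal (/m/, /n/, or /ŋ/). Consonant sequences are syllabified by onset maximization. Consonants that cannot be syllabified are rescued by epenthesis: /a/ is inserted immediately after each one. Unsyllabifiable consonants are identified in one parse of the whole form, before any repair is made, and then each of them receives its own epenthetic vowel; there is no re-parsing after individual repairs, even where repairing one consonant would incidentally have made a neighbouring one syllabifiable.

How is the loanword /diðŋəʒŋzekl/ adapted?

Syllabifying with onset maximization leaves /ð/, /ʒ/, /ŋ/, /k/, /l/ stranded (only a nasal (/m/, /n/, or /ŋ/) is licensed in coda position; onsets are limited to one consonant).
Inserting the epenthetic vowel yields /ð/ → /ða/, /ʒ/ → /ʒa/, /ŋ/ → /ŋa/, /k/ → /ka/, /l/ → /la/.

diðaŋəʒaŋazekala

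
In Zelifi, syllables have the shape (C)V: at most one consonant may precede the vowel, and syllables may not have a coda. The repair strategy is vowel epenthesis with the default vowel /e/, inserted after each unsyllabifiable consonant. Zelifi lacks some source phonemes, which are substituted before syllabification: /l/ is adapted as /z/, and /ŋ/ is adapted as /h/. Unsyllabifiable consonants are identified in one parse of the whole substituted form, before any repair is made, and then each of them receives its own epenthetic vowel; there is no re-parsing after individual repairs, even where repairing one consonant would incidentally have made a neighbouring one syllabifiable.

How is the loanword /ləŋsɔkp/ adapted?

Substitution: /l/ → /z/, /ŋ/ → /h/, giving /zəhsɔkp/.
Under (C)V, the unsyllabifiable consonants are /h/, /k/, /p/ (no codas are permitted; onsets are limited to one consonant).
Each unlicensed consonant becomes the onset of a new syllable: /h/ → /he/, /k/ → /ke/, /p/ → /pe/.

zəhesɔkepe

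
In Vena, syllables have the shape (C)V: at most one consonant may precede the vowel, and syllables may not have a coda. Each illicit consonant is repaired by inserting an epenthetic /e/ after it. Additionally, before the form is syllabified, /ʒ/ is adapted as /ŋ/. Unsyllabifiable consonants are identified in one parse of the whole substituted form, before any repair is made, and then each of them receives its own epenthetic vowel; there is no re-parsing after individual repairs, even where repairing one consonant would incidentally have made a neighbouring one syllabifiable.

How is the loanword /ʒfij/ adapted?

Substitution: /ʒ/ → /ŋ/, giving /ŋfij/.
Under (C)V, the unsyllabifiable consonants are /ŋ/, /j/ (no codas are permitted; onsets are limited to one consonant).
Epenthesis after each stranded consonant: /ŋ/ → /ŋe/, /j/ → /je/.

ŋefije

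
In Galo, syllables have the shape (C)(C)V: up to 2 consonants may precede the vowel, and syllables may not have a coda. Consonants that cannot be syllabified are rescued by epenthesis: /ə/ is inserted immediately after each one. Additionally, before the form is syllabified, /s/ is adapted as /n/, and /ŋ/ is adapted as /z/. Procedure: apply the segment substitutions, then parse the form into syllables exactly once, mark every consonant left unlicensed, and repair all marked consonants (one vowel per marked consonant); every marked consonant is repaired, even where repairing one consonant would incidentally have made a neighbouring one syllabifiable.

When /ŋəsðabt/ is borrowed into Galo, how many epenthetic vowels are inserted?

After substitution the input is /zənðabt/.
The unsyllabifiable consonants are /b/, /t/; each receives one epenthetic vowel.

2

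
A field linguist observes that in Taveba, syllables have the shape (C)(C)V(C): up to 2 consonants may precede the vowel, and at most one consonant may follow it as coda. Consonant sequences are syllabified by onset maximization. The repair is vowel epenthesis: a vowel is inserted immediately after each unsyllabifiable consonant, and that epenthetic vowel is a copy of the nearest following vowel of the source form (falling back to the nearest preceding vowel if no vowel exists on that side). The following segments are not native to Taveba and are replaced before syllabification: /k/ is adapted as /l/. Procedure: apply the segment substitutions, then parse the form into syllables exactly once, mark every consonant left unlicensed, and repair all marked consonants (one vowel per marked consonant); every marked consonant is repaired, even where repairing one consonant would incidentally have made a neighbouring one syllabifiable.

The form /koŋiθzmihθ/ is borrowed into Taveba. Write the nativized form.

loŋiθzmihθi

Substitution: /k/ → /l/, giving /loŋiθzmihθ/.
Under (C)(C)V(C), the unsyllabifiable consonants are /θ/ (at most one coda consonant is licensed; onsets may contain at most 2 consonants).
Epenthesis after each stranded consonant: /θ/ → /θi/.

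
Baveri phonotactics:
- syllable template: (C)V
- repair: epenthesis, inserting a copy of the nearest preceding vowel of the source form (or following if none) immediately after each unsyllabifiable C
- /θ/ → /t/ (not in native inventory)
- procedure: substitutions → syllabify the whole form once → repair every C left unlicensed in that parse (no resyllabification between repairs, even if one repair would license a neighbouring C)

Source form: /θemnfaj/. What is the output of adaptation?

temenefaja

Substitution: /θ/ → /t/, giving /temnfaj/.
Syllabifying with onset maximization leaves /m/, /n/, /j/ stranded (no codas are permitted; onsets are limited to one consonant).
Epenthesis after each stranded consonant: /m/ → /me/, /n/ → /ne/, /j/ → /ja/.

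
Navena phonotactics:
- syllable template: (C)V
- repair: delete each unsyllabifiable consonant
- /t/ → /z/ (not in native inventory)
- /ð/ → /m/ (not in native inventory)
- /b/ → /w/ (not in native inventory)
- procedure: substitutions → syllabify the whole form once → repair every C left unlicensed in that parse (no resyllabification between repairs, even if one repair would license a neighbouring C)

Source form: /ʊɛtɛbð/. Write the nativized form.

ʊɛzɛ

Substitution: /t/ → /z/, /b/ → /w/, /ð/ → /m/, giving /ʊɛzɛwm/.
The consonants /w/, /m/ cannot be parsed into a legal (C)V syllable (no codas are permitted; onsets are limited to one consonant).
Deleting the stranded consonants removes /w/, /m/.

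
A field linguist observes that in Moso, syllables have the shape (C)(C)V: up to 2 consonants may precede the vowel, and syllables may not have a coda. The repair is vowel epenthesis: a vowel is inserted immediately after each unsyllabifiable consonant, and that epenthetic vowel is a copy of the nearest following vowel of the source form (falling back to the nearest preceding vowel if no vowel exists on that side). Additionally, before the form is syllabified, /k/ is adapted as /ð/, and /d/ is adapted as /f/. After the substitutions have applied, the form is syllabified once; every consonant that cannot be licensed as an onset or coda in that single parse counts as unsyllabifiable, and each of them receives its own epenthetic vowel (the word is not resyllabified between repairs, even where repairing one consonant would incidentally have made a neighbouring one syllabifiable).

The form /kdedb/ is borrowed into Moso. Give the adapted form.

ðfefebe

Substitution: /k/ → /ð/, /d/ → /f/, giving /ðfefb/.
The consonants /f/, /b/ cannot be parsed into a legal (C)(C)V syllable (no codas are permitted; onsets may contain at most 2 consonants).
Epenthesis after each stranded consonant: /f/ → /fe/, /b/ → /be/.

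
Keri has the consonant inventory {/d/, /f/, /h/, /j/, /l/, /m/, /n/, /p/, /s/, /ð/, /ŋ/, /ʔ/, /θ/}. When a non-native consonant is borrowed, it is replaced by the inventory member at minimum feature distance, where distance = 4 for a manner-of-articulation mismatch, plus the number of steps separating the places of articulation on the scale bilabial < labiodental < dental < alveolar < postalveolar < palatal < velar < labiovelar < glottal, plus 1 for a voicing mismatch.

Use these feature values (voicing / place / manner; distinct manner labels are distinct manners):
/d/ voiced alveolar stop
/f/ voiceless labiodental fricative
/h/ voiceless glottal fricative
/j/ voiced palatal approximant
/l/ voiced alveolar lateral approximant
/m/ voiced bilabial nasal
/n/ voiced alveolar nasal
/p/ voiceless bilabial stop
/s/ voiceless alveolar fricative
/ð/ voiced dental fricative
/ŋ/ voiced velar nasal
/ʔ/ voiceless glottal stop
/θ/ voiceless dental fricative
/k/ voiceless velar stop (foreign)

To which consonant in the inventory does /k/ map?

ʔ

/ʔ/ is closest: same manner (stop), place distance 2 (velar→glottal), same voicing; total 2. Next closest is /d/ at distance 4.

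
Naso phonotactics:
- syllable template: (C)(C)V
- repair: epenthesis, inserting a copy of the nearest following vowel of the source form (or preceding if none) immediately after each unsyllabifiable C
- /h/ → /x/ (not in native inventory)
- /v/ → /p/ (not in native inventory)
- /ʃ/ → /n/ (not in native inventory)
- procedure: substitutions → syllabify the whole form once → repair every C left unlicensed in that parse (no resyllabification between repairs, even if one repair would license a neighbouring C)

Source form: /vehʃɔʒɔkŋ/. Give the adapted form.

Substitution: /v/ → /p/, /h/ → /x/, /ʃ/ → /n/, giving /pexnɔʒɔkŋ/.
The consonants /k/, /ŋ/ cannot be parsed into a legal (C)(C)V syllable (no codas are permitted; onsets may contain at most 2 consonants).
Epenthesis after each stranded consonant: /k/ → /kɔ/, /ŋ/ → /ŋɔ/.

pexnɔʒɔkɔŋɔ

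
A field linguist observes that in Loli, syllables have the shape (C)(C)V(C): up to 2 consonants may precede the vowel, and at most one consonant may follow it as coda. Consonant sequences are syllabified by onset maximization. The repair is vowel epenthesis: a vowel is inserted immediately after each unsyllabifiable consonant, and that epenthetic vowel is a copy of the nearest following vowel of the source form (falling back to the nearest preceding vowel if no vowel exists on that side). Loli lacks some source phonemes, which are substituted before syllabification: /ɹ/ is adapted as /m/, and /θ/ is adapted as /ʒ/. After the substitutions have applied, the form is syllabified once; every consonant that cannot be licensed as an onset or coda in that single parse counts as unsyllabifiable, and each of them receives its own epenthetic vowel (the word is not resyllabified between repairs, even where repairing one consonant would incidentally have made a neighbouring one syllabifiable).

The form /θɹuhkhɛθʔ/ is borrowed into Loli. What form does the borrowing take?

Substitution: /θ/ → /ʒ/, /ɹ/ → /m/, giving /ʒmuhkhɛʒʔ/.
Syllabifying with onset maximization leaves /ʔ/ stranded (at most one coda consonant is licensed; onsets may contain at most 2 consonants).
Inserting the epenthetic vowel yields /ʔ/ → /ʔɛ/.

ʒmuhkhɛʒʔɛ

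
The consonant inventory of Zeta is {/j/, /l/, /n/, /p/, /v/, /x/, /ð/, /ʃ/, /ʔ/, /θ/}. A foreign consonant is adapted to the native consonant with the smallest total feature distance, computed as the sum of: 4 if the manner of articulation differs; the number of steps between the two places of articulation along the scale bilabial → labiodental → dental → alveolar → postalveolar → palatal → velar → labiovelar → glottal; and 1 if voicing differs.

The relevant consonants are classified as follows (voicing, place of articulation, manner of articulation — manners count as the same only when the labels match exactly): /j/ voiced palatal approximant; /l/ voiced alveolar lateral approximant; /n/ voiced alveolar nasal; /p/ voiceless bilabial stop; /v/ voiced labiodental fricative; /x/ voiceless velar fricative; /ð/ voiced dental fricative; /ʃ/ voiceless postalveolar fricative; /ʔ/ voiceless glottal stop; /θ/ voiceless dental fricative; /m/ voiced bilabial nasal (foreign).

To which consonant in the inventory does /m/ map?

/n/ is closest: same manner (nasal), place distance 3 (bilabial→alveolar), same voicing; total 3. Next closest is /p/ at distance 5.

n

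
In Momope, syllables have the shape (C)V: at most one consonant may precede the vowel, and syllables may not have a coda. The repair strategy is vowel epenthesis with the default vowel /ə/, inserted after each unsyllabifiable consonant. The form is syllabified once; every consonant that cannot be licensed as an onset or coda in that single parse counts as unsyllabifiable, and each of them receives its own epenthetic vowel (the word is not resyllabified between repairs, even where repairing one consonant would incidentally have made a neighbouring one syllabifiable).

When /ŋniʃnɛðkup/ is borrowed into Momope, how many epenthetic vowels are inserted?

4

The unsyllabifiable consonants are /ŋ/, /ʃ/, /ð/, /p/; each receives one epenthetic vowel.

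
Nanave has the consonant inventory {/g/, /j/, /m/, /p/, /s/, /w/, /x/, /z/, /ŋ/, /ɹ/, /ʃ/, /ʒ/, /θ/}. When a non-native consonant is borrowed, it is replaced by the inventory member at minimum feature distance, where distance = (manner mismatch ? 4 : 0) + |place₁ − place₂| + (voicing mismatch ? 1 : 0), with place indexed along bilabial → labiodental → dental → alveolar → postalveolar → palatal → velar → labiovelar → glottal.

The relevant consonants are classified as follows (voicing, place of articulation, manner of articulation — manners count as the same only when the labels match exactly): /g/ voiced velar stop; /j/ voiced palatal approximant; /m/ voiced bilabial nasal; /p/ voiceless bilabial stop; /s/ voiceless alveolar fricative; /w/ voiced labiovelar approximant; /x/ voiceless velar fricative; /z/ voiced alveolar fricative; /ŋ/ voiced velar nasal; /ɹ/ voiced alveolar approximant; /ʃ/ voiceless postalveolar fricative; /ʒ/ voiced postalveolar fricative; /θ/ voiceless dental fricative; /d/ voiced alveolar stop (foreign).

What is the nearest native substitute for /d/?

/g/ is closest: same manner (stop), place distance 3 (alveolar→velar), same voicing; total 3. Next closest is /p/ at distance 4.

g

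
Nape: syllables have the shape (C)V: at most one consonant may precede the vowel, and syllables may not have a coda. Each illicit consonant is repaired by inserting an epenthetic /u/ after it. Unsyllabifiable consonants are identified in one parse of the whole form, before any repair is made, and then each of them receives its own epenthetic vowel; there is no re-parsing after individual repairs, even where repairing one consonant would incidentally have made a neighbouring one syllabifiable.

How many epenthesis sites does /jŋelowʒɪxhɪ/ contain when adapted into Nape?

3

The unsyllabifiable consonants are /j/, /w/, /x/; each receives one epenthetic vowel.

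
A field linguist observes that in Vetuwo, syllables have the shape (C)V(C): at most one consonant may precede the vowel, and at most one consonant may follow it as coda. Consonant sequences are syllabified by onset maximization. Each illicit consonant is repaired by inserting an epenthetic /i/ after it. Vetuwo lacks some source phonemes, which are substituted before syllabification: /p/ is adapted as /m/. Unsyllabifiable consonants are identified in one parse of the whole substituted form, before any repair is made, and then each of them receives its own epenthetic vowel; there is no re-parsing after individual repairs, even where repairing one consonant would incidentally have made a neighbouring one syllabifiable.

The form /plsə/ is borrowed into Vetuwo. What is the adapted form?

milisə

Substitution: /p/ → /m/, giving /mlsə/.
The consonants /m/, /l/ cannot be parsed into a legal (C)V(C) syllable (at most one coda consonant is licensed; onsets are limited to one consonant).
Inserting the epenthetic vowel yields /m/ → /mi/, /l/ → /li/.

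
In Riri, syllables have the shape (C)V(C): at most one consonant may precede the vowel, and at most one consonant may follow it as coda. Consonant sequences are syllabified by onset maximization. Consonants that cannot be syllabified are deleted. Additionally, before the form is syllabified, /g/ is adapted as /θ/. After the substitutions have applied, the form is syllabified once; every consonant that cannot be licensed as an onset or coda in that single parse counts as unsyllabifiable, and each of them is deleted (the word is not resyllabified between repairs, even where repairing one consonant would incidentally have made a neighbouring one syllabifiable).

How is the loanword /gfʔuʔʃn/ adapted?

ʔuʔ

Substitution: /g/ → /θ/, giving /θfʔuʔʃn/.
Under (C)V(C), the unsyllabifiable consonants are /θ/, /f/, /ʃ/, /n/ (at most one coda consonant is licensed; onsets are limited to one consonant).
Each unlicensed consonant is deleted: /θ/, /f/, /ʃ/, /n/.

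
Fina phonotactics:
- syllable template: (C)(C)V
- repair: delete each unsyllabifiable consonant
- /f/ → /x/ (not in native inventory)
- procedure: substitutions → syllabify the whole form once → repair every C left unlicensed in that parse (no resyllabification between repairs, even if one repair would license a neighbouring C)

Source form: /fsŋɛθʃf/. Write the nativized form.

Substitution: /f/ → /x/, giving /xsŋɛθʃx/.
Syllabifying with onset maximization leaves /x/, /θ/, /ʃ/, /x/ stranded (no codas are permitted; onsets may contain at most 2 consonants).
Each unlicensed consonant is deleted: /x/, /θ/, /ʃ/, /x/.

sŋɛ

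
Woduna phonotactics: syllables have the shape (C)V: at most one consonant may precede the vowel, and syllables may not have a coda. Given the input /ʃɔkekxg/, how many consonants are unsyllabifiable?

The consonants /k/, /x/, /g/ cannot be parsed into a legal (C)V syllable (no codas are permitted; onsets are limited to one consonant).

3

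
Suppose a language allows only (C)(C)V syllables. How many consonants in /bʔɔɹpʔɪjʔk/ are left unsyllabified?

Syllabifying with onset maximization leaves /ɹ/, /j/, /ʔ/, /k/ stranded (no codas are permitted; onsets may contain at most 2 consonants).

4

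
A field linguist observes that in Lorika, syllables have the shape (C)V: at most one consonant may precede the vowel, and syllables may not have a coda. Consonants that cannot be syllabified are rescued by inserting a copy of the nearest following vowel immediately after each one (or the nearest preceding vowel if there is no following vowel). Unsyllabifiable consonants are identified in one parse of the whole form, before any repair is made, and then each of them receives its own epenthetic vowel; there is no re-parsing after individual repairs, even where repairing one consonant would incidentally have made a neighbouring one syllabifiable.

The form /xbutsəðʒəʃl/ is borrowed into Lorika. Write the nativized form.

Syllabifying with onset maximization leaves /x/, /t/, /ð/, /ʃ/, /l/ stranded (no codas are permitted; onsets are limited to one consonant).
Inserting the epenthetic vowel yields /x/ → /xu/, /t/ → /tə/, /ð/ → /ðə/, /ʃ/ → /ʃə/, /l/ → /lə/.

xubutəsəðəʒəʃələ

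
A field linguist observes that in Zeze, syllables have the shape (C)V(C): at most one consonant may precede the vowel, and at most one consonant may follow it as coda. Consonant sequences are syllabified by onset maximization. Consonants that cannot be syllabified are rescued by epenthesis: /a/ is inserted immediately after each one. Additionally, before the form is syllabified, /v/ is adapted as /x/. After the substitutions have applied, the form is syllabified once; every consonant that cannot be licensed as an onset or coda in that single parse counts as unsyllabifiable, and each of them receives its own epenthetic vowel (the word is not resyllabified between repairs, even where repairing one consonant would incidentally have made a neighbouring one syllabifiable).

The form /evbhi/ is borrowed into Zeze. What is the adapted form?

Substitution: /v/ → /x/, giving /exbhi/.
Under (C)V(C), the unsyllabifiable consonants are /b/ (at most one coda consonant is licensed; onsets are limited to one consonant).
Each unlicensed consonant becomes the onset of a new syllable: /b/ → /ba/.

exbahi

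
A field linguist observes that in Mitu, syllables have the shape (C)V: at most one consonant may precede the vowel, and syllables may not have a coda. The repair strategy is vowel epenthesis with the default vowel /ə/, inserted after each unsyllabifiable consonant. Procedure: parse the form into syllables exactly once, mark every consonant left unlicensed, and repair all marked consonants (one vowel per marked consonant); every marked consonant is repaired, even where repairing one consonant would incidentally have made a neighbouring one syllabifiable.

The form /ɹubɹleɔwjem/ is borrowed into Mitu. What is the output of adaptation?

The consonants /b/, /ɹ/, /w/, /m/ cannot be parsed into a legal (C)V syllable (no codas are permitted; onsets are limited to one consonant).
Inserting the epenthetic vowel yields /b/ → /bə/, /ɹ/ → /ɹə/, /w/ → /wə/, /m/ → /mə/.

ɹubəɹəleɔwəjemə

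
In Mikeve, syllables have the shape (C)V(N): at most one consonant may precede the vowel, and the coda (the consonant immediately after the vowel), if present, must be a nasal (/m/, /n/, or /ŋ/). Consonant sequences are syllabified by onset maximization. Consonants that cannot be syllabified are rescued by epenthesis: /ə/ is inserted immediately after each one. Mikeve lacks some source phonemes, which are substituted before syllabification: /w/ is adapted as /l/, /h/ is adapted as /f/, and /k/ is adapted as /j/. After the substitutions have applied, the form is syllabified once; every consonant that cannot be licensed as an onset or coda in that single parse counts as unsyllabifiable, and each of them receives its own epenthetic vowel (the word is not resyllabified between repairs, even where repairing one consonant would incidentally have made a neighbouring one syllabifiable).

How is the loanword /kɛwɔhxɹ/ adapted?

Substitution: /k/ → /j/, /w/ → /l/, /h/ → /f/, giving /jɛlɔfxɹ/.
Syllabifying with onset maximization leaves /f/, /x/, /ɹ/ stranded (only a nasal (/m/, /n/, or /ŋ/) is licensed in coda position; onsets are limited to one consonant).
Each unlicensed consonant becomes the onset of a new syllable: /f/ → /fə/, /x/ → /xə/, /ɹ/ → /ɹə/.

jɛlɔfəxəɹə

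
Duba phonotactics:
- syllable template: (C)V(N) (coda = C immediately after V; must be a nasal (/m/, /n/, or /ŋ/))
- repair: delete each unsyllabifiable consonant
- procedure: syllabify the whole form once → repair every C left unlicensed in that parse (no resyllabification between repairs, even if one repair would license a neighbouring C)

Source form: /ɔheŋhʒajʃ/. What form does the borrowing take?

Under (C)V(N), the unsyllabifiable consonants are /h/, /j/, /ʃ/ (only a nasal (/m/, /n/, or /ŋ/) is licensed in coda position; onsets are limited to one consonant).
Deletion applies to /h/, /j/, /ʃ/.

ɔheŋʒa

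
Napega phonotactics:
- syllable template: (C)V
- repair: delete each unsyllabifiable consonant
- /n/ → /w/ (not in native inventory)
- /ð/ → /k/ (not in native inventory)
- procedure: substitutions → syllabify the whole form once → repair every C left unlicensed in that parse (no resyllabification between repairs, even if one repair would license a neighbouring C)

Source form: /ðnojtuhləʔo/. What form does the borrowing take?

Substitution: /ð/ → /k/, /n/ → /w/, giving /kwojtuhləʔo/.
Under (C)V, the unsyllabifiable consonants are /k/, /j/, /h/ (no codas are permitted; onsets are limited to one consonant).
Deletion applies to /k/, /j/, /h/.

wotuləʔo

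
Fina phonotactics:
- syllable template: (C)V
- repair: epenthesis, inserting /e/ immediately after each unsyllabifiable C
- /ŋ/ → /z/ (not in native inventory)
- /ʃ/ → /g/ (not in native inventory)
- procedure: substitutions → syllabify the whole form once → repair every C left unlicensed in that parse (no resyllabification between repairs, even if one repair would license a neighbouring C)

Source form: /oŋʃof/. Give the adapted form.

ozegofe

Substitution: /ŋ/ → /z/, /ʃ/ → /g/, giving /ozgof/.
Under (C)V, the unsyllabifiable consonants are /z/, /f/ (no codas are permitted; onsets are limited to one consonant).
Each unlicensed consonant becomes the onset of a new syllable: /z/ → /ze/, /f/ → /fe/.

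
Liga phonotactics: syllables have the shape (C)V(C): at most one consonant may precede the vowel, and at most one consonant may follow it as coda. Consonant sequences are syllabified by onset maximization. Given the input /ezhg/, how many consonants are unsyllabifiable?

Under (C)V(C), the unsyllabifiable consonants are /h/, /g/ (at most one coda consonant is licensed; onsets are limited to one consonant).

2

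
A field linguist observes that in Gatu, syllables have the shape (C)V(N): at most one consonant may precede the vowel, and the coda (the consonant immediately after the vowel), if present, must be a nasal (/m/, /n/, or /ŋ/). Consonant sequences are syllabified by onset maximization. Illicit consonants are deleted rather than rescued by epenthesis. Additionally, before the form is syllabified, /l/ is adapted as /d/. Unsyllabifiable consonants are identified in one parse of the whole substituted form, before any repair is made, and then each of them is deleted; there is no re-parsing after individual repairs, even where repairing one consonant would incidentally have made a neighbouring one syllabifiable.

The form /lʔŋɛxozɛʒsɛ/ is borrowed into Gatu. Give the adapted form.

ŋɛxozɛsɛ

Substitution: /l/ → /d/, giving /dʔŋɛxozɛʒsɛ/.
The consonants /d/, /ʔ/, /ʒ/ cannot be parsed into a legal (C)V(N) syllable (only a nasal (/m/, /n/, or /ŋ/) is licensed in coda position; onsets are limited to one consonant).
Deleting the stranded consonants removes /d/, /ʔ/, /ʒ/.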